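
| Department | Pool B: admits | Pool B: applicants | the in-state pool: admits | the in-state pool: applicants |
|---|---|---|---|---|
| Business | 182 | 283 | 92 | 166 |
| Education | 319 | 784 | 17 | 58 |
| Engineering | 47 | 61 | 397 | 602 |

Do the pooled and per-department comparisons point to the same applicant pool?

Business: Pool B 182/283 = 64.3%, the in-state pool 92/166 = 55.4% → Pool B
Education: Pool B 319/784 = 40.7%, the in-state pool 17/58 = 29.3% → Pool B
Engineering: Pool B 47/61 = 77.0%, the in-state pool 397/602 = 65.9% → Pool B
Overall: Pool B 548/1128 = 48.6%, the in-state pool 506/826 = 61.3% → the in-state pool
Pool B wins each department group but the in-state pool wins overall — the comparison reverses. Pool B's applicants skew toward Education, which has a lower base rate.

No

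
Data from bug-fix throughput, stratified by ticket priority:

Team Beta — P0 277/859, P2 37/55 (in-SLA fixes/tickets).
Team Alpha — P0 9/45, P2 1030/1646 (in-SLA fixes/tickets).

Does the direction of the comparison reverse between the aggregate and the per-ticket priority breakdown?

Yes

P0: Team Beta 277/859 = 32.2%, Team Alpha 9/45 = 20.0% → Team Beta
P2: Team Beta 37/55 = 67.3%, Team Alpha 1030/1646 = 62.6% → Team Beta
Overall: Team Beta 314/914 = 34.4%, Team Alpha 1039/1691 = 61.4% → Team Alpha
Team Beta wins each ticket group but Team Alpha wins overall — the comparison reverses. Team Beta's tickets skew toward P0, which has a lower base rate.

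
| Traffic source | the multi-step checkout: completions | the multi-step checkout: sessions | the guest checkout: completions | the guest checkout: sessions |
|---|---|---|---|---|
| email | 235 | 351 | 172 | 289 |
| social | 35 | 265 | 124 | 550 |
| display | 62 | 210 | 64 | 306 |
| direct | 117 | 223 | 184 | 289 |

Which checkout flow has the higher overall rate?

the multi-step checkout

Email: the multi-step checkout 235/351 = 67.0%, the guest checkout 172/289 = 59.5% → the multi-step checkout
Social: the multi-step checkout 35/265 = 13.2%, the guest checkout 124/550 = 22.5% → the guest checkout
Display: the multi-step checkout 62/210 = 29.5%, the guest checkout 64/306 = 20.9% → the multi-step checkout
Direct: the multi-step checkout 117/223 = 52.5%, the guest checkout 184/289 = 63.7% → the guest checkout
Overall: the multi-step checkout 449/1049 = 42.8%, the guest checkout 544/1434 = 37.9% → the multi-step checkout
(Neither sweeps every traffic group, but the multi-step checkout has the higher pooled rate.)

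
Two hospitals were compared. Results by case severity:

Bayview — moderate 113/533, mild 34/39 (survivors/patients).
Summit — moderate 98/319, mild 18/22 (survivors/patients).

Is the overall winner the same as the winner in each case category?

Moderate: Bayview 113/533 = 21.2%, Summit 98/319 = 30.7% → Summit
Mild: Bayview 34/39 = 87.2%, Summit 18/22 = 81.8% → Bayview
Overall: Bayview 147/572 = 25.7%, Summit 116/341 = 34.0% → Summit
Neither sweeps: Bayview wins 1 of 2 groups, Summit wins 1. Summit wins overall but not every group — no Simpson reversal.

No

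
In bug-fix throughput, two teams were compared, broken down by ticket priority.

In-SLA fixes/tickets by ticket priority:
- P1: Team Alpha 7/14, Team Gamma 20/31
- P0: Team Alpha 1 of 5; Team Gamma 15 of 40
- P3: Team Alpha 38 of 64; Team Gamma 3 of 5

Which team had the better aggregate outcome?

P1: Team Alpha 7/14 = 50.0%, Team Gamma 20/31 = 64.5% → Team Gamma
P0: Team Alpha 1/5 = 20.0%, Team Gamma 15/40 = 37.5% → Team Gamma
P3: Team Alpha 38/64 = 59.4%, Team Gamma 3/5 = 60.0% → Team Gamma
Overall: Team Alpha 46/83 = 55.4%, Team Gamma 38/76 = 50.0% → Team Alpha
(Team Gamma wins every ticket group but Team Alpha wins overall — Team Gamma's tickets skew toward the low-rate P0 group.)

Team Alpha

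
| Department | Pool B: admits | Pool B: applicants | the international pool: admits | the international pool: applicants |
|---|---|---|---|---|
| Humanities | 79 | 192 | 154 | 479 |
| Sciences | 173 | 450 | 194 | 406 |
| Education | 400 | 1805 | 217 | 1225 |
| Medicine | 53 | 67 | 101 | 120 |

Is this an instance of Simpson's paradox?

Humanities: Pool B 79/192 = 41.1%, the international pool 154/479 = 32.2% → Pool B
Sciences: Pool B 173/450 = 38.4%, the international pool 194/406 = 47.8% → the international pool
Education: Pool B 400/1805 = 22.2%, the international pool 217/1225 = 17.7% → Pool B
Medicine: Pool B 53/67 = 79.1%, the international pool 101/120 = 84.2% → the international pool
Overall: Pool B 705/2514 = 28.0%, the international pool 666/2230 = 29.9% → the international pool
Neither sweeps: Pool B wins 2 of 4 groups, the international pool wins 2. The international pool wins overall but not every group — no Simpson reversal.

No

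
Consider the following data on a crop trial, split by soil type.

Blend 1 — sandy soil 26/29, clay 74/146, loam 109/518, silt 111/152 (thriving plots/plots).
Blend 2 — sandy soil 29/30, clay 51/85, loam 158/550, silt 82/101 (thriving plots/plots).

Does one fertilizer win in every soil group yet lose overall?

No

Sandy soil: Blend 1 26/29 = 89.7%, Blend 2 29/30 = 96.7% → Blend 2
Clay: Blend 1 74/146 = 50.7%, Blend 2 51/85 = 60.0% → Blend 2
Loam: Blend 1 109/518 = 21.0%, Blend 2 158/550 = 28.7% → Blend 2
Silt: Blend 1 111/152 = 73.0%, Blend 2 82/101 = 81.2% → Blend 2
Overall: Blend 1 320/845 = 37.9%, Blend 2 320/766 = 41.8% → Blend 2
Blend 2 wins overall and in every soil group — no reversal.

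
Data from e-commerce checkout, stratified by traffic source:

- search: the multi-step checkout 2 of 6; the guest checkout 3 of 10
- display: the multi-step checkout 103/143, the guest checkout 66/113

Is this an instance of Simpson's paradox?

No

Search: the multi-step checkout 2/6 = 33.3%, the guest checkout 3/10 = 30.0% → the multi-step checkout
Display: the multi-step checkout 103/143 = 72.0%, the guest checkout 66/113 = 58.4% → the multi-step checkout
Overall: the multi-step checkout 105/149 = 70.5%, the guest checkout 69/123 = 56.1% → the multi-step checkout
The multi-step checkout wins overall and in every traffic group — no reversal.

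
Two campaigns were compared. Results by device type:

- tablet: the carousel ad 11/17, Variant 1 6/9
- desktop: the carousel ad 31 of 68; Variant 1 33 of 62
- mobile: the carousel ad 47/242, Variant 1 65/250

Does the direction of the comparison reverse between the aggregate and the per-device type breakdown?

No

Tablet: the carousel ad 11/17 = 64.7%, Variant 1 6/9 = 66.7% → Variant 1
Desktop: the carousel ad 31/68 = 45.6%, Variant 1 33/62 = 53.2% → Variant 1
Mobile: the carousel ad 47/242 = 19.4%, Variant 1 65/250 = 26.0% → Variant 1
Overall: the carousel ad 89/327 = 27.2%, Variant 1 104/321 = 32.4% → Variant 1
Variant 1 wins overall and in every device group — no reversal.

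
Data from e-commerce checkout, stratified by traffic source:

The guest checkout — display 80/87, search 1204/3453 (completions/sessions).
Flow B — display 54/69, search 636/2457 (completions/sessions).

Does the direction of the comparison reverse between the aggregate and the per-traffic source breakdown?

No

Display: the guest checkout 80/87 = 92.0%, Flow B 54/69 = 78.3% → the guest checkout
Search: the guest checkout 1204/3453 = 34.9%, Flow B 636/2457 = 25.9% → the guest checkout
Overall: the guest checkout 1284/3540 = 36.3%, Flow B 690/2526 = 27.3% → the guest checkout
The guest checkout wins overall and in every traffic group — no reversal.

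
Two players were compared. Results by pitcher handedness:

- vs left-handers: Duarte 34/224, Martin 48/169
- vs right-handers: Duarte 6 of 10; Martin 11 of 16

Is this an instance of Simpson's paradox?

No

Vs left-handers: Duarte 34/224 = 15.2%, Martin 48/169 = 28.4% → Martin
Vs right-handers: Duarte 6/10 = 60.0%, Martin 11/16 = 68.8% → Martin
Overall: Duarte 40/234 = 17.1%, Martin 59/185 = 31.9% → Martin
Martin wins overall and in every pitcher group — no reversal.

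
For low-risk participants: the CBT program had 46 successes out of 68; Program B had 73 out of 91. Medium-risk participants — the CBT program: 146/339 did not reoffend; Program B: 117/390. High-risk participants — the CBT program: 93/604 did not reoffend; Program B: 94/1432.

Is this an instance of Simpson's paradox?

Low-risk: the CBT program 46/68 = 67.6%, Program B 73/91 = 80.2% → Program B
Medium-risk: the CBT program 146/339 = 43.1%, Program B 117/390 = 30.0% → the CBT program
High-risk: the CBT program 93/604 = 15.4%, Program B 94/1432 = 6.6% → the CBT program
Overall: the CBT program 285/1011 = 28.2%, Program B 284/1913 = 14.8% → the CBT program
Neither sweeps: the CBT program wins 2 of 3 groups, Program B wins 1. The CBT program wins overall but not every group — no Simpson reversal.

No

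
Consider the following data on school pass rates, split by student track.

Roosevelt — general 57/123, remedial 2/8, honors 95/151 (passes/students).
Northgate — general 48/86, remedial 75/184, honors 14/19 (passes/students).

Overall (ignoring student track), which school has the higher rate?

Roosevelt

General: Roosevelt 57/123 = 46.3%, Northgate 48/86 = 55.8% → Northgate
Remedial: Roosevelt 2/8 = 25.0%, Northgate 75/184 = 40.8% → Northgate
Honors: Roosevelt 95/151 = 62.9%, Northgate 14/19 = 73.7% → Northgate
Overall: Roosevelt 154/282 = 54.6%, Northgate 137/289 = 47.4% → Roosevelt
(Northgate wins every student group but Roosevelt wins overall — Northgate's students skew toward the low-rate remedial group.)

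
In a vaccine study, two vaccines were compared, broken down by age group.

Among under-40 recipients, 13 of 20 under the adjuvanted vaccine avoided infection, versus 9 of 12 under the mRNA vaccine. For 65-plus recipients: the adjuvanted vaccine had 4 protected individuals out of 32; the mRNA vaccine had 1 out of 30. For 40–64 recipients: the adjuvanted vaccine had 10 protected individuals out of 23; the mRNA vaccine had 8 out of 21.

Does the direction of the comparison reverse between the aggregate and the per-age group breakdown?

No

Under-40: the adjuvanted vaccine 13/20 = 65.0%, the mRNA vaccine 9/12 = 75.0% → the mRNA vaccine
65-plus: the adjuvanted vaccine 4/32 = 12.5%, the mRNA vaccine 1/30 = 3.3% → the adjuvanted vaccine
40–64: the adjuvanted vaccine 10/23 = 43.5%, the mRNA vaccine 8/21 = 38.1% → the adjuvanted vaccine
Overall: the adjuvanted vaccine 27/75 = 36.0%, the mRNA vaccine 18/63 = 28.6% → the adjuvanted vaccine
Neither sweeps: the adjuvanted vaccine wins 2 of 3 groups, the mRNA vaccine wins 1. The adjuvanted vaccine wins overall but not every group — no Simpson reversal.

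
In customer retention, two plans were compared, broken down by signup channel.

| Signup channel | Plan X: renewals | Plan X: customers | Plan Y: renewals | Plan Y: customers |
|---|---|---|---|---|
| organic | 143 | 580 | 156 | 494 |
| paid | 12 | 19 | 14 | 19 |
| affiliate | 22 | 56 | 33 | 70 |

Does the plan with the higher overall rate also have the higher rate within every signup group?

Organic: Plan X 143/580 = 24.7%, Plan Y 156/494 = 31.6% → Plan Y
Paid: Plan X 12/19 = 63.2%, Plan Y 14/19 = 73.7% → Plan Y
Affiliate: Plan X 22/56 = 39.3%, Plan Y 33/70 = 47.1% → Plan Y
Overall: Plan X 177/655 = 27.0%, Plan Y 203/583 = 34.8% → Plan Y
Plan Y wins overall and in every signup group — no reversal.

Yes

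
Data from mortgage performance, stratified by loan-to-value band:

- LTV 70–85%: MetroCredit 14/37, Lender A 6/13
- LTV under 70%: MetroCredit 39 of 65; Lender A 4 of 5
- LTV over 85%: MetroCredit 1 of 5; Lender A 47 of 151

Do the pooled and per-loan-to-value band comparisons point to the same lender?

LTV 70–85%: MetroCredit 14/37 = 37.8%, Lender A 6/13 = 46.2% → Lender A
LTV under 70%: MetroCredit 39/65 = 60.0%, Lender A 4/5 = 80.0% → Lender A
LTV over 85%: MetroCredit 1/5 = 20.0%, Lender A 47/151 = 31.1% → Lender A
Overall: MetroCredit 54/107 = 50.5%, Lender A 57/169 = 33.7% → MetroCredit
Lender A wins each loan-to-value group but MetroCredit wins overall — the comparison reverses. Lender A's loans skew toward LTV over 85%, which has a lower base rate.

No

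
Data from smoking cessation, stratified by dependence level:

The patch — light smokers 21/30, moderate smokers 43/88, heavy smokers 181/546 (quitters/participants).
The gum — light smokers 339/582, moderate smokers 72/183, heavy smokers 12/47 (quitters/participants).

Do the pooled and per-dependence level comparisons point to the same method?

No

Light smokers: the patch 21/30 = 70.0%, the gum 339/582 = 58.2% → the patch
Moderate smokers: the patch 43/88 = 48.9%, the gum 72/183 = 39.3% → the patch
Heavy smokers: the patch 181/546 = 33.2%, the gum 12/47 = 25.5% → the patch
Overall: the patch 245/664 = 36.9%, the gum 423/812 = 52.1% → the gum
The patch wins each dependence group but the gum wins overall — the comparison reverses. The patch's participants skew toward heavy smokers, which has a lower base rate.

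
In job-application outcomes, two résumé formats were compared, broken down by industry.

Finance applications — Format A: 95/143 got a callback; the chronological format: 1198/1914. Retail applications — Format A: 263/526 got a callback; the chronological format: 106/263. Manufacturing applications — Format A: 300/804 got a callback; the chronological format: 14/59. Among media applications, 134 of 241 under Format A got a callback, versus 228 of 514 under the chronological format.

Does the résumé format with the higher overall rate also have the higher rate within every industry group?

Finance: Format A 95/143 = 66.4%, the chronological format 1198/1914 = 62.6% → Format A
Retail: Format A 263/526 = 50.0%, the chronological format 106/263 = 40.3% → Format A
Manufacturing: Format A 300/804 = 37.3%, the chronological format 14/59 = 23.7% → Format A
Media: Format A 134/241 = 55.6%, the chronological format 228/514 = 44.4% → Format A
Overall: Format A 792/1714 = 46.2%, the chronological format 1546/2750 = 56.2% → the chronological format
Format A wins each industry group but the chronological format wins overall — the comparison reverses. Format A's applications skew toward manufacturing, which has a lower base rate.

No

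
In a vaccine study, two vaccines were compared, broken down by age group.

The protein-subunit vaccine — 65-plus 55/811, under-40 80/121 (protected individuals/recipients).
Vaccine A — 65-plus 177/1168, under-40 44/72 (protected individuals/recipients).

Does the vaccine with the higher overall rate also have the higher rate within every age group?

65-plus: the protein-subunit vaccine 55/811 = 6.8%, Vaccine A 177/1168 = 15.2% → Vaccine A
Under-40: the protein-subunit vaccine 80/121 = 66.1%, Vaccine A 44/72 = 61.1% → the protein-subunit vaccine
Overall: the protein-subunit vaccine 135/932 = 14.5%, Vaccine A 221/1240 = 17.8% → Vaccine A
Neither sweeps: the protein-subunit vaccine wins 1 of 2 groups, Vaccine A wins 1. Vaccine A wins overall but not every group — no Simpson reversal.

No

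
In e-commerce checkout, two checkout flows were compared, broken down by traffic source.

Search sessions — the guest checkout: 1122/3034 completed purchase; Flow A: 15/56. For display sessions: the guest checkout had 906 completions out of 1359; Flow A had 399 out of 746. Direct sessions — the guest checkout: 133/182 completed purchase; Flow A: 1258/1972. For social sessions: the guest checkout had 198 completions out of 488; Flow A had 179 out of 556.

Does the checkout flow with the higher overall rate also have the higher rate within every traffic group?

No

Search: the guest checkout 1122/3034 = 37.0%, Flow A 15/56 = 26.8% → the guest checkout
Display: the guest checkout 906/1359 = 66.7%, Flow A 399/746 = 53.5% → the guest checkout
Direct: the guest checkout 133/182 = 73.1%, Flow A 1258/1972 = 63.8% → the guest checkout
Social: the guest checkout 198/488 = 40.6%, Flow A 179/556 = 32.2% → the guest checkout
Overall: the guest checkout 2359/5063 = 46.6%, Flow A 1851/3330 = 55.6% → Flow A
The guest checkout wins each traffic group but Flow A wins overall — the comparison reverses. The guest checkout's sessions skew toward search, which has a lower base rate.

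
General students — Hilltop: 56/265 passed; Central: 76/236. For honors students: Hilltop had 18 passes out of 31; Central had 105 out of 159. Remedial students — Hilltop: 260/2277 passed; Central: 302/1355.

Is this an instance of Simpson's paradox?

No

General: Hilltop 56/265 = 21.1%, Central 76/236 = 32.2% → Central
Honors: Hilltop 18/31 = 58.1%, Central 105/159 = 66.0% → Central
Remedial: Hilltop 260/2277 = 11.4%, Central 302/1355 = 22.3% → Central
Overall: Hilltop 334/2573 = 13.0%, Central 483/1750 = 27.6% → Central
Central wins overall and in every student group — no reversal.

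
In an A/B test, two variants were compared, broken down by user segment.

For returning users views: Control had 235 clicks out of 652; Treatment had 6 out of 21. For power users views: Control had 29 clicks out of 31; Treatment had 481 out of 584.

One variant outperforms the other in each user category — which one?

Control

Returning users: Control 235/652 = 36.0%, Treatment 6/21 = 28.6% → Control
Power users: Control 29/31 = 93.5%, Treatment 481/584 = 82.4% → Control
Control has the higher rate in both groups.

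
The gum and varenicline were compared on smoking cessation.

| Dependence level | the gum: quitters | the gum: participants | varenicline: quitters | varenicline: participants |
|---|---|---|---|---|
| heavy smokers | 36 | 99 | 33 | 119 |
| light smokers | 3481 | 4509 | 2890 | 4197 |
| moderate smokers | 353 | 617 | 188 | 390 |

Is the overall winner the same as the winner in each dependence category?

Heavy smokers: the gum 36/99 = 36.4%, varenicline 33/119 = 27.7% → the gum
Light smokers: the gum 3481/4509 = 77.2%, varenicline 2890/4197 = 68.9% → the gum
Moderate smokers: the gum 353/617 = 57.2%, varenicline 188/390 = 48.2% → the gum
Overall: the gum 3870/5225 = 74.1%, varenicline 3111/4706 = 66.1% → the gum
The gum wins overall and in every dependence group — no reversal.

Yes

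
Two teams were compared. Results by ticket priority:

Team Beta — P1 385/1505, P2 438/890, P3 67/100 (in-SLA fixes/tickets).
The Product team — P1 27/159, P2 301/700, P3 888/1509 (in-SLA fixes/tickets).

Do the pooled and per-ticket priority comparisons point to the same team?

No

P1: Team Beta 385/1505 = 25.6%, the Product team 27/159 = 17.0% → Team Beta
P2: Team Beta 438/890 = 49.2%, the Product team 301/700 = 43.0% → Team Beta
P3: Team Beta 67/100 = 67.0%, the Product team 888/1509 = 58.8% → Team Beta
Overall: Team Beta 890/2495 = 35.7%, the Product team 1216/2368 = 51.4% → the Product team
Team Beta wins each ticket group but the Product team wins overall — the comparison reverses. Team Beta's tickets skew toward P1, which has a lower base rate.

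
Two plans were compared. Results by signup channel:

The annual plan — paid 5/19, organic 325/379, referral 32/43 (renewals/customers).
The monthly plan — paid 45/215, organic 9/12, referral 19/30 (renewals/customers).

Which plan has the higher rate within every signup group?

Paid: the annual plan 5/19 = 26.3%, the monthly plan 45/215 = 20.9% → the annual plan
Organic: the annual plan 325/379 = 85.8%, the monthly plan 9/12 = 75.0% → the annual plan
Referral: the annual plan 32/43 = 74.4%, the monthly plan 19/30 = 63.3% → the annual plan
The annual plan has the higher rate in all 3 groups.

the annual plan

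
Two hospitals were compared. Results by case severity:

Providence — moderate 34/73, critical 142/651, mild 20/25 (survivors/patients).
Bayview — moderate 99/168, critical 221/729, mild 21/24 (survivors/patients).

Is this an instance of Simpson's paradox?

Moderate: Providence 34/73 = 46.6%, Bayview 99/168 = 58.9% → Bayview
Critical: Providence 142/651 = 21.8%, Bayview 221/729 = 30.3% → Bayview
Mild: Providence 20/25 = 80.0%, Bayview 21/24 = 87.5% → Bayview
Overall: Providence 196/749 = 26.2%, Bayview 341/921 = 37.0% → Bayview
Bayview wins overall and in every case group — no reversal.

No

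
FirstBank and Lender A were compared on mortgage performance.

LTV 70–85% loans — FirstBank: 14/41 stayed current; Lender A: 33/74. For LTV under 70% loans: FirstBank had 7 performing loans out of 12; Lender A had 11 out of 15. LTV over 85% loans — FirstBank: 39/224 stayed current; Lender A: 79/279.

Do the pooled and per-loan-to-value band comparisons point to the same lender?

LTV 70–85%: FirstBank 14/41 = 34.1%, Lender A 33/74 = 44.6% → Lender A
LTV under 70%: FirstBank 7/12 = 58.3%, Lender A 11/15 = 73.3% → Lender A
LTV over 85%: FirstBank 39/224 = 17.4%, Lender A 79/279 = 28.3% → Lender A
Overall: FirstBank 60/277 = 21.7%, Lender A 123/368 = 33.4% → Lender A
Lender A wins overall and in every loan-to-value group — no reversal.

Yes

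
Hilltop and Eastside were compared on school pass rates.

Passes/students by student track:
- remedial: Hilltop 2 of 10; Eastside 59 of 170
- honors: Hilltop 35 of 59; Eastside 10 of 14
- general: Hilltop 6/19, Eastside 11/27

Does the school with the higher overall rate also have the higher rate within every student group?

Remedial: Hilltop 2/10 = 20.0%, Eastside 59/170 = 34.7% → Eastside
Honors: Hilltop 35/59 = 59.3%, Eastside 10/14 = 71.4% → Eastside
General: Hilltop 6/19 = 31.6%, Eastside 11/27 = 40.7% → Eastside
Overall: Hilltop 43/88 = 48.9%, Eastside 80/211 = 37.9% → Hilltop
Eastside wins each student group but Hilltop wins overall — the comparison reverses. Eastside's students skew toward remedial, which has a lower base rate.

No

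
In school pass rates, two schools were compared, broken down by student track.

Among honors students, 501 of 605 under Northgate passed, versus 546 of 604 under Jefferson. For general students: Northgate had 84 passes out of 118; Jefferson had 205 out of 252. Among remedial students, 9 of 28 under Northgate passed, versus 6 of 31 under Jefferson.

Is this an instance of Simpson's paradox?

No

Honors: Northgate 501/605 = 82.8%, Jefferson 546/604 = 90.4% → Jefferson
General: Northgate 84/118 = 71.2%, Jefferson 205/252 = 81.3% → Jefferson
Remedial: Northgate 9/28 = 32.1%, Jefferson 6/31 = 19.4% → Northgate
Overall: Northgate 594/751 = 79.1%, Jefferson 757/887 = 85.3% → Jefferson
Neither sweeps: Northgate wins 1 of 3 groups, Jefferson wins 2. Jefferson wins overall but not every group — no Simpson reversal.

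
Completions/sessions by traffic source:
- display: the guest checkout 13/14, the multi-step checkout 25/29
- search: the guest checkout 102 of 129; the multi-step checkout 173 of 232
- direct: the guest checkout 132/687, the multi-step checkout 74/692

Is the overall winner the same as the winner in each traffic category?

Yes

Display: the guest checkout 13/14 = 92.9%, the multi-step checkout 25/29 = 86.2% → the guest checkout
Search: the guest checkout 102/129 = 79.1%, the multi-step checkout 173/232 = 74.6% → the guest checkout
Direct: the guest checkout 132/687 = 19.2%, the multi-step checkout 74/692 = 10.7% → the guest checkout
Overall: the guest checkout 247/830 = 29.8%, the multi-step checkout 272/953 = 28.5% → the guest checkout
The guest checkout wins overall and in every traffic group — no reversal.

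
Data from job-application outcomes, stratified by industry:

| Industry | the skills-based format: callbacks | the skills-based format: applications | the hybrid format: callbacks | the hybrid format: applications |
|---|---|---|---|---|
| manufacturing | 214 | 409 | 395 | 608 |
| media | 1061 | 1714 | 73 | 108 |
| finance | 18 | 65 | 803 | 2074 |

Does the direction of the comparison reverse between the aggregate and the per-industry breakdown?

Manufacturing: the skills-based format 214/409 = 52.3%, the hybrid format 395/608 = 65.0% → the hybrid format
Media: the skills-based format 1061/1714 = 61.9%, the hybrid format 73/108 = 67.6% → the hybrid format
Finance: the skills-based format 18/65 = 27.7%, the hybrid format 803/2074 = 38.7% → the hybrid format
Overall: the skills-based format 1293/2188 = 59.1%, the hybrid format 1271/2790 = 45.6% → the skills-based format
The hybrid format wins each industry group but the skills-based format wins overall — the comparison reverses. The hybrid format's applications skew toward finance, which has a lower base rate.

Yes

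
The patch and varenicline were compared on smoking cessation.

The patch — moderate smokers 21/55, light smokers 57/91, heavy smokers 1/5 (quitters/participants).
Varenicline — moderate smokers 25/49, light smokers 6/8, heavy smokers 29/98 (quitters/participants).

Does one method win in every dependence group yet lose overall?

Moderate smokers: the patch 21/55 = 38.2%, varenicline 25/49 = 51.0% → varenicline
Light smokers: the patch 57/91 = 62.6%, varenicline 6/8 = 75.0% → varenicline
Heavy smokers: the patch 1/5 = 20.0%, varenicline 29/98 = 29.6% → varenicline
Overall: the patch 79/151 = 52.3%, varenicline 60/155 = 38.7% → the patch
Varenicline wins each dependence group but the patch wins overall — the comparison reverses. Varenicline's participants skew toward heavy smokers, which has a lower base rate.

Yes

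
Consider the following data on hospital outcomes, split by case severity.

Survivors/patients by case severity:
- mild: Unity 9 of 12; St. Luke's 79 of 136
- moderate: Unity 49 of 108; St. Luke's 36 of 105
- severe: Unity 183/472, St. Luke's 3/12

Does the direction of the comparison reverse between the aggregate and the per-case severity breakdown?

Yes

Mild: Unity 9/12 = 75.0%, St. Luke's 79/136 = 58.1% → Unity
Moderate: Unity 49/108 = 45.4%, St. Luke's 36/105 = 34.3% → Unity
Severe: Unity 183/472 = 38.8%, St. Luke's 3/12 = 25.0% → Unity
Overall: Unity 241/592 = 40.7%, St. Luke's 118/253 = 46.6% → St. Luke's
Unity wins each case group but St. Luke's wins overall — the comparison reverses. Unity's patients skew toward severe, which has a lower base rate.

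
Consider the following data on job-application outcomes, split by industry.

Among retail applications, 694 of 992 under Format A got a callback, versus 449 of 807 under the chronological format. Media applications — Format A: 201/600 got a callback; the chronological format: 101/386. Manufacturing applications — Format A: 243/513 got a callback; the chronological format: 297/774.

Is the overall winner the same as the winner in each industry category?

Retail: Format A 694/992 = 70.0%, the chronological format 449/807 = 55.6% → Format A
Media: Format A 201/600 = 33.5%, the chronological format 101/386 = 26.2% → Format A
Manufacturing: Format A 243/513 = 47.4%, the chronological format 297/774 = 38.4% → Format A
Overall: Format A 1138/2105 = 54.1%, the chronological format 847/1967 = 43.1% → Format A
Format A wins overall and in every industry group — no reversal.

Yes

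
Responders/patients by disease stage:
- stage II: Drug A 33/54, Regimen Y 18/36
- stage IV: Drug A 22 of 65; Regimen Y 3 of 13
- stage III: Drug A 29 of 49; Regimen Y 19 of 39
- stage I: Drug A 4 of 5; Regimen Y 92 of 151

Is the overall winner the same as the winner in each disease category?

Stage II: Drug A 33/54 = 61.1%, Regimen Y 18/36 = 50.0% → Drug A
Stage IV: Drug A 22/65 = 33.8%, Regimen Y 3/13 = 23.1% → Drug A
Stage III: Drug A 29/49 = 59.2%, Regimen Y 19/39 = 48.7% → Drug A
Stage I: Drug A 4/5 = 80.0%, Regimen Y 92/151 = 60.9% → Drug A
Overall: Drug A 88/173 = 50.9%, Regimen Y 132/239 = 55.2% → Regimen Y
Drug A wins each disease group but Regimen Y wins overall — the comparison reverses. Drug A's patients skew toward stage IV, which has a lower base rate.

No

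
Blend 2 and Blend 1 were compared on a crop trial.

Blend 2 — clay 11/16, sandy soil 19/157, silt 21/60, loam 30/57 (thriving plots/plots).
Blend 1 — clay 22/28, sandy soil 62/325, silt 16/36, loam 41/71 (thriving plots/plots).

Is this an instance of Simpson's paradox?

No

Clay: Blend 2 11/16 = 68.8%, Blend 1 22/28 = 78.6% → Blend 1
Sandy soil: Blend 2 19/157 = 12.1%, Blend 1 62/325 = 19.1% → Blend 1
Silt: Blend 2 21/60 = 35.0%, Blend 1 16/36 = 44.4% → Blend 1
Loam: Blend 2 30/57 = 52.6%, Blend 1 41/71 = 57.7% → Blend 1
Overall: Blend 2 81/290 = 27.9%, Blend 1 141/460 = 30.7% → Blend 1
Blend 1 wins overall and in every soil group — no reversal.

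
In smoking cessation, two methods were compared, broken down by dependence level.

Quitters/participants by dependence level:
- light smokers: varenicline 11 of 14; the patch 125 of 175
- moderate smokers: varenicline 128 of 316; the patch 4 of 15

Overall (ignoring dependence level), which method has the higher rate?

the patch

Light smokers: varenicline 11/14 = 78.6%, the patch 125/175 = 71.4% → varenicline
Moderate smokers: varenicline 128/316 = 40.5%, the patch 4/15 = 26.7% → varenicline
Overall: varenicline 139/330 = 42.1%, the patch 129/190 = 67.9% → the patch
(Varenicline wins every dependence group but the patch wins overall — varenicline's participants skew toward the low-rate moderate smokers group.)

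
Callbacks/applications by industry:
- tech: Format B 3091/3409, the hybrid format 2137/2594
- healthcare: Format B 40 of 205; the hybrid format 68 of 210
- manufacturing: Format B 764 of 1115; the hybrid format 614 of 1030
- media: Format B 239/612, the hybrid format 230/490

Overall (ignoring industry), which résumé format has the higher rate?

Tech: Format B 3091/3409 = 90.7%, the hybrid format 2137/2594 = 82.4% → Format B
Healthcare: Format B 40/205 = 19.5%, the hybrid format 68/210 = 32.4% → the hybrid format
Manufacturing: Format B 764/1115 = 68.5%, the hybrid format 614/1030 = 59.6% → Format B
Media: Format B 239/612 = 39.1%, the hybrid format 230/490 = 46.9% → the hybrid format
Overall: Format B 4134/5341 = 77.4%, the hybrid format 3049/4324 = 70.5% → Format B
(Neither sweeps every industry group, but Format B has the higher pooled rate.)

Format B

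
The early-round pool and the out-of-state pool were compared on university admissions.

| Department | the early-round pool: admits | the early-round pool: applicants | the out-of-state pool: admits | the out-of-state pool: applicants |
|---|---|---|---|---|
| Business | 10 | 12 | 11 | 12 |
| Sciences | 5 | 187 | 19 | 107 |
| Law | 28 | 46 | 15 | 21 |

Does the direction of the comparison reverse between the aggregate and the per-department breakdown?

No

Business: the early-round pool 10/12 = 83.3%, the out-of-state pool 11/12 = 91.7% → the out-of-state pool
Sciences: the early-round pool 5/187 = 2.7%, the out-of-state pool 19/107 = 17.8% → the out-of-state pool
Law: the early-round pool 28/46 = 60.9%, the out-of-state pool 15/21 = 71.4% → the out-of-state pool
Overall: the early-round pool 43/245 = 17.6%, the out-of-state pool 45/140 = 32.1% → the out-of-state pool
The out-of-state pool wins overall and in every department group — no reversal.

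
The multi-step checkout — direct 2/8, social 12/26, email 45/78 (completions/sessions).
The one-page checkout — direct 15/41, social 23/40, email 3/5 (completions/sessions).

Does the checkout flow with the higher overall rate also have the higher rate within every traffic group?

No

Direct: the multi-step checkout 2/8 = 25.0%, the one-page checkout 15/41 = 36.6% → the one-page checkout
Social: the multi-step checkout 12/26 = 46.2%, the one-page checkout 23/40 = 57.5% → the one-page checkout
Email: the multi-step checkout 45/78 = 57.7%, the one-page checkout 3/5 = 60.0% → the one-page checkout
Overall: the multi-step checkout 59/112 = 52.7%, the one-page checkout 41/86 = 47.7% → the multi-step checkout
The one-page checkout wins each traffic group but the multi-step checkout wins overall — the comparison reverses. The one-page checkout's sessions skew toward direct, which has a lower base rate.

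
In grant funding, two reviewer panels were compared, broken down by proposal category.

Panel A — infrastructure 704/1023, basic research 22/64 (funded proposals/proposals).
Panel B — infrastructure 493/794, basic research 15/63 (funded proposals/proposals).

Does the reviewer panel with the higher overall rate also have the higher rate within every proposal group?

Infrastructure: Panel A 704/1023 = 68.8%, Panel B 493/794 = 62.1% → Panel A
Basic research: Panel A 22/64 = 34.4%, Panel B 15/63 = 23.8% → Panel A
Overall: Panel A 726/1087 = 66.8%, Panel B 508/857 = 59.3% → Panel A
Panel A wins overall and in every proposal group — no reversal.

Yes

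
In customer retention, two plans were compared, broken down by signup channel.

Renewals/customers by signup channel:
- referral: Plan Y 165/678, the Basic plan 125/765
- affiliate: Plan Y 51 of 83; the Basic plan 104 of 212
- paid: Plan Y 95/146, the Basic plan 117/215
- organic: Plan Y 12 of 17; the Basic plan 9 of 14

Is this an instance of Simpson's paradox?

Referral: Plan Y 165/678 = 24.3%, the Basic plan 125/765 = 16.3% → Plan Y
Affiliate: Plan Y 51/83 = 61.4%, the Basic plan 104/212 = 49.1% → Plan Y
Paid: Plan Y 95/146 = 65.1%, the Basic plan 117/215 = 54.4% → Plan Y
Organic: Plan Y 12/17 = 70.6%, the Basic plan 9/14 = 64.3% → Plan Y
Overall: Plan Y 323/924 = 35.0%, the Basic plan 355/1206 = 29.4% → Plan Y
Plan Y wins overall and in every signup group — no reversal.

No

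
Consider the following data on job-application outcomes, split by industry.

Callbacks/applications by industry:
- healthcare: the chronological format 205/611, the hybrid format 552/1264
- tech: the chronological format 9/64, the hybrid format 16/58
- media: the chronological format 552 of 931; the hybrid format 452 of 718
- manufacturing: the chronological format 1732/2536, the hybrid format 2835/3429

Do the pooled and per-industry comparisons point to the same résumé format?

Yes

Healthcare: the chronological format 205/611 = 33.6%, the hybrid format 552/1264 = 43.7% → the hybrid format
Tech: the chronological format 9/64 = 14.1%, the hybrid format 16/58 = 27.6% → the hybrid format
Media: the chronological format 552/931 = 59.3%, the hybrid format 452/718 = 63.0% → the hybrid format
Manufacturing: the chronological format 1732/2536 = 68.3%, the hybrid format 2835/3429 = 82.7% → the hybrid format
Overall: the chronological format 2498/4142 = 60.3%, the hybrid format 3855/5469 = 70.5% → the hybrid format
The hybrid format wins overall and in every industry group — no reversal.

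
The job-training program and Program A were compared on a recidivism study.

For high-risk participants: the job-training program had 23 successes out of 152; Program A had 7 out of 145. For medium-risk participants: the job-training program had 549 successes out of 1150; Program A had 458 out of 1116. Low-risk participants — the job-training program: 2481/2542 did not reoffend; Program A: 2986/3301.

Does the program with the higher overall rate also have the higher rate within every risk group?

Yes

High-risk: the job-training program 23/152 = 15.1%, Program A 7/145 = 4.8% → the job-training program
Medium-risk: the job-training program 549/1150 = 47.7%, Program A 458/1116 = 41.0% → the job-training program
Low-risk: the job-training program 2481/2542 = 97.6%, Program A 2986/3301 = 90.5% → the job-training program
Overall: the job-training program 3053/3844 = 79.4%, Program A 3451/4562 = 75.6% → the job-training program
The job-training program wins overall and in every risk group — no reversal.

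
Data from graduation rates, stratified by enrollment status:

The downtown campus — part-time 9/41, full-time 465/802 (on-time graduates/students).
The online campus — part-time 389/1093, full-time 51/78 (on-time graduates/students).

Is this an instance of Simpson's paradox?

Part-time: the downtown campus 9/41 = 22.0%, the online campus 389/1093 = 35.6% → the online campus
Full-time: the downtown campus 465/802 = 58.0%, the online campus 51/78 = 65.4% → the online campus
Overall: the downtown campus 474/843 = 56.2%, the online campus 440/1171 = 37.6% → the downtown campus
The online campus wins each enrollment group but the downtown campus wins overall — the comparison reverses. The online campus's students skew toward part-time, which has a lower base rate.

Yes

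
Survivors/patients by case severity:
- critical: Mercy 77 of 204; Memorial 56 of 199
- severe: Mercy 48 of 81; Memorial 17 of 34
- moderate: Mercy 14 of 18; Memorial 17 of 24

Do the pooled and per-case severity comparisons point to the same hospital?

Yes

Critical: Mercy 77/204 = 37.7%, Memorial 56/199 = 28.1% → Mercy
Severe: Mercy 48/81 = 59.3%, Memorial 17/34 = 50.0% → Mercy
Moderate: Mercy 14/18 = 77.8%, Memorial 17/24 = 70.8% → Mercy
Overall: Mercy 139/303 = 45.9%, Memorial 90/257 = 35.0% → Mercy
Mercy wins overall and in every case group — no reversal.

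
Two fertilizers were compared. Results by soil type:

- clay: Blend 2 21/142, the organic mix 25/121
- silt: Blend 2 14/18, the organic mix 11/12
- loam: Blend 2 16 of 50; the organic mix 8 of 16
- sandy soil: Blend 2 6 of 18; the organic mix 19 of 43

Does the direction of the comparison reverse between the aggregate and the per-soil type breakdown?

No

Clay: Blend 2 21/142 = 14.8%, the organic mix 25/121 = 20.7% → the organic mix
Silt: Blend 2 14/18 = 77.8%, the organic mix 11/12 = 91.7% → the organic mix
Loam: Blend 2 16/50 = 32.0%, the organic mix 8/16 = 50.0% → the organic mix
Sandy soil: Blend 2 6/18 = 33.3%, the organic mix 19/43 = 44.2% → the organic mix
Overall: Blend 2 57/228 = 25.0%, the organic mix 63/192 = 32.8% → the organic mix
The organic mix wins overall and in every soil group — no reversal.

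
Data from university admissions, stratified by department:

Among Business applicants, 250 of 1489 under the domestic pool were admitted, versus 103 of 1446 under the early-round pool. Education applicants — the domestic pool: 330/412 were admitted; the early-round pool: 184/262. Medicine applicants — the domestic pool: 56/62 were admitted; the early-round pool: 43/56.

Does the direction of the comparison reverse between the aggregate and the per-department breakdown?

Business: the domestic pool 250/1489 = 16.8%, the early-round pool 103/1446 = 7.1% → the domestic pool
Education: the domestic pool 330/412 = 80.1%, the early-round pool 184/262 = 70.2% → the domestic pool
Medicine: the domestic pool 56/62 = 90.3%, the early-round pool 43/56 = 76.8% → the domestic pool
Overall: the domestic pool 636/1963 = 32.4%, the early-round pool 330/1764 = 18.7% → the domestic pool
The domestic pool wins overall and in every department group — no reversal.

No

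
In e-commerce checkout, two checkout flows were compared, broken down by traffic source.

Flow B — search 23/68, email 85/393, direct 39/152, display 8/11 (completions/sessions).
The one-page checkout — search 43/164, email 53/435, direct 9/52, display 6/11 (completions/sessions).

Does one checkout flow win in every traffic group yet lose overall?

Search: Flow B 23/68 = 33.8%, the one-page checkout 43/164 = 26.2% → Flow B
Email: Flow B 85/393 = 21.6%, the one-page checkout 53/435 = 12.2% → Flow B
Direct: Flow B 39/152 = 25.7%, the one-page checkout 9/52 = 17.3% → Flow B
Display: Flow B 8/11 = 72.7%, the one-page checkout 6/11 = 54.5% → Flow B
Overall: Flow B 155/624 = 24.8%, the one-page checkout 111/662 = 16.8% → Flow B
Flow B wins overall and in every traffic group — no reversal.

No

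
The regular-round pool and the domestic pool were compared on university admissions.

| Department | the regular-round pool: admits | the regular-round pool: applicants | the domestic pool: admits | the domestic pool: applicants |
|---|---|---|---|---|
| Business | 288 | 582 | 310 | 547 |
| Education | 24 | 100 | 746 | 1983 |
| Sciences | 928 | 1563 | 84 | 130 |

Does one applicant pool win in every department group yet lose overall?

Yes

Business: the regular-round pool 288/582 = 49.5%, the domestic pool 310/547 = 56.7% → the domestic pool
Education: the regular-round pool 24/100 = 24.0%, the domestic pool 746/1983 = 37.6% → the domestic pool
Sciences: the regular-round pool 928/1563 = 59.4%, the domestic pool 84/130 = 64.6% → the domestic pool
Overall: the regular-round pool 1240/2245 = 55.2%, the domestic pool 1140/2660 = 42.9% → the regular-round pool
The domestic pool wins each department group but the regular-round pool wins overall — the comparison reverses. The domestic pool's applicants skew toward Education, which has a lower base rate.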